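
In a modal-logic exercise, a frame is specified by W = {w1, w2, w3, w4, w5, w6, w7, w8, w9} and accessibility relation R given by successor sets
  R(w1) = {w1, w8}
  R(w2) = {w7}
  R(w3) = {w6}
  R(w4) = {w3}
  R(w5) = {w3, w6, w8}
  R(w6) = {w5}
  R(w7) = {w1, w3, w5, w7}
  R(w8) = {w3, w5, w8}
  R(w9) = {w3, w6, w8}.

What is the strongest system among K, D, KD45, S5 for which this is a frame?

Serial (axiom D): yes — every world has a successor (e.g. w1 R w1).
Euclidean (axiom 5): no — w5 R w3 and w5 R w8, but not w3 R w8.
Transitive (axiom 4): no — w1 R w8 and w8 R w3, but not w1 R w3.
Reflexive (axiom T): no — w2 is not related to itself.
So F validates K, D; KD45 would additionally require R to be Euclidean and transitive. The strongest is D.

D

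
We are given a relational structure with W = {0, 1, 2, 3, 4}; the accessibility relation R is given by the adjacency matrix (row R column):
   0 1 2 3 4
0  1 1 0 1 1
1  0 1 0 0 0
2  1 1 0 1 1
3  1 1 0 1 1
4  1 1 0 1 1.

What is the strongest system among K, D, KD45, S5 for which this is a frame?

Serial (axiom D): yes — every world has a successor (e.g. 0 R 0).
Euclidean (axiom 5): no — 0 R 1 and 0 R 3, but not 1 R 3.
Transitive (axiom 4): yes — every two-step R-path is closed by a direct edge.
Reflexive (axiom T): no — 2 is not related to itself.
So F validates K, D; KD45 would additionally require R to be Euclidean. The strongest is D.

D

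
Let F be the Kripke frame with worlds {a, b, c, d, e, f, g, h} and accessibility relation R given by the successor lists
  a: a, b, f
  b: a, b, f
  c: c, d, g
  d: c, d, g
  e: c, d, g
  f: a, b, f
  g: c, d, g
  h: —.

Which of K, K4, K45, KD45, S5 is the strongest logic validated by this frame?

K45

Transitive (axiom 4): yes — every two-step R-path is closed by a direct edge.
Euclidean (axiom 5): yes — any two successors of a common world are R-related.
Serial (axiom D): no — h has no R-successor.
Reflexive (axiom T): no — e is not related to itself.
So F validates K, K4, K45; KD45 would additionally require R to be serial. The strongest is K45.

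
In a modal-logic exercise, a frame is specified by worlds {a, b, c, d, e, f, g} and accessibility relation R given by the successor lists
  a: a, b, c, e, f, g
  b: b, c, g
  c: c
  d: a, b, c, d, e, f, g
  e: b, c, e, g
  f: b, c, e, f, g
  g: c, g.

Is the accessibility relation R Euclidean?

Euclidean: no — a R b and a R e, but not b R e.

No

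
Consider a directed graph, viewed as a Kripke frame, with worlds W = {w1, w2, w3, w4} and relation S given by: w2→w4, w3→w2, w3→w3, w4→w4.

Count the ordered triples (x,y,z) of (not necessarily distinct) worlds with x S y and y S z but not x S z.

Enumerating: (w3,w2,w4).

1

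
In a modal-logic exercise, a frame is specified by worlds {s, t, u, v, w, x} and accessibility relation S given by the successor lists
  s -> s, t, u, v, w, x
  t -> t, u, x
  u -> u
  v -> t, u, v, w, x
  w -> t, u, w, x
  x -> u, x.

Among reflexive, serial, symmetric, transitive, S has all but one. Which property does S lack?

symmetric

Reflexive: yes — every world is S-related to itself.
Serial: yes — every world has a successor (e.g. s S s).
Symmetric: no — s S t but not t S s.
Transitive: yes — every two-step S-path is closed by a direct edge.
Only symmetric fails.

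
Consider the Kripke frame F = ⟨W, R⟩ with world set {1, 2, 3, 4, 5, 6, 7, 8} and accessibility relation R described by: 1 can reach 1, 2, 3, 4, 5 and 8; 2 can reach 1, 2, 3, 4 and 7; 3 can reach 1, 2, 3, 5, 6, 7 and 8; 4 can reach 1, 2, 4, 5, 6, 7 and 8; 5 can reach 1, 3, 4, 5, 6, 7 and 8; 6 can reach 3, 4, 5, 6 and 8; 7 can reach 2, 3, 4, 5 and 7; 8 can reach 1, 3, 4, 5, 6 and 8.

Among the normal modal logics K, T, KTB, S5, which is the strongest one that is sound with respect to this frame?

Reflexive (axiom T): yes — every world is R-related to itself.
Symmetric (axiom B): yes — every pair in R has its reverse in R.
Euclidean (axiom 5): no — 1 R 2 and 1 R 5, but not 2 R 5.
So F validates K, T, KTB; S5 would additionally require R to be Euclidean. The strongest is KTB.

KTB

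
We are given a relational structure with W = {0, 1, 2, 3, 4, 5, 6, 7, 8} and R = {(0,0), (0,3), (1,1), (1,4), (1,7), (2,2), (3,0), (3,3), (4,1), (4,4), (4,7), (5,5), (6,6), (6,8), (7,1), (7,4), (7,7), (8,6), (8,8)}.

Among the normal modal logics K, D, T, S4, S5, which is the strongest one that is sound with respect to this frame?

S5

Serial (axiom D): yes — every world has a successor (e.g. 0 R 0).
Reflexive (axiom T): yes — every world is R-related to itself.
Transitive (axiom 4): yes — every two-step R-path is closed by a direct edge.
Euclidean (axiom 5): yes — any two successors of a common world are R-related.
So F validates K, D, T, S4, S5. The strongest is S5.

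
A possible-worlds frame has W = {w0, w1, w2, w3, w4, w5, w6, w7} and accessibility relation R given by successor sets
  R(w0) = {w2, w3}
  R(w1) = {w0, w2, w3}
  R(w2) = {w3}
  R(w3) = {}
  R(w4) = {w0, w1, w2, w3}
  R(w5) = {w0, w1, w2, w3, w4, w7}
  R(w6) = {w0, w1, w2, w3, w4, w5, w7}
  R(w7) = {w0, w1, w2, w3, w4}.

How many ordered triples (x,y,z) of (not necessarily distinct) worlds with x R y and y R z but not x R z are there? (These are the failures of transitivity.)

R is transitive; there are no such tuples.

0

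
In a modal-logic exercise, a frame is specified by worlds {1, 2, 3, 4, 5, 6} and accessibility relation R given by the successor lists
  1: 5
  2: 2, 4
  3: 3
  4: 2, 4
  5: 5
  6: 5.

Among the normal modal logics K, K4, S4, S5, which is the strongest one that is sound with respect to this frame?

Transitive (axiom 4): yes — every two-step R-path is closed by a direct edge.
Reflexive (axiom T): no — 1 is not related to itself.
Euclidean (axiom 5): yes — any two successors of a common world are R-related.
So F validates K, K4; S4 would additionally require R to be reflexive. The strongest is K4.

K4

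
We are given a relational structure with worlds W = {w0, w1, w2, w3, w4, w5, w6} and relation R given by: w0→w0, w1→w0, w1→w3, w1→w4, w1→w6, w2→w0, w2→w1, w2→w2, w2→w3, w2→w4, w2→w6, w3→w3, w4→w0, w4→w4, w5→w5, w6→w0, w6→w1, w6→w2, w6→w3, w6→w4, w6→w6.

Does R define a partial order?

Reflexive: no — w1 is not related to itself.
Transitive: no — w1 R w6 and w6 R w2, but not w1 R w2.
Antisymmetric: no — w1 R w6 and w6 R w1 with w1 ≠ w6.
So R is not a partial order.

No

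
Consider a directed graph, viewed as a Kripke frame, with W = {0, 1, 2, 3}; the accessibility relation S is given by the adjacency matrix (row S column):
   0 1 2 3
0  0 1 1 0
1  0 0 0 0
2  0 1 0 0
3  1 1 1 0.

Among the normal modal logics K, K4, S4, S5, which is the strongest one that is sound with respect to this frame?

Transitive (axiom 4): yes — every two-step S-path is closed by a direct edge.
Reflexive (axiom T): no — 0 is not related to itself.
Euclidean (axiom 5): no — 0 S 1 and 0 S 2, but not 1 S 2.
So F validates K, K4; S4 would additionally require S to be reflexive. The strongest is K4.

K4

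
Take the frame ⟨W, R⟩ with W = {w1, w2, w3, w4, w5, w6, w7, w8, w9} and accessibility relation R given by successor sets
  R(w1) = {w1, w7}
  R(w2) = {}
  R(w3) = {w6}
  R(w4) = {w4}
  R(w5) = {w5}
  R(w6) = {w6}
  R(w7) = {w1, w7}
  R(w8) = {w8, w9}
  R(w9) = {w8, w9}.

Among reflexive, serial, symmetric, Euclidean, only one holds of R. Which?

Euclidean

Reflexive: no — w2 is not related to itself.
Serial: no — w2 has no R-successor.
Symmetric: no — w3 R w6 but not w6 R w3.
Euclidean: yes — any two successors of a common world are R-related.
Only Euclidean holds.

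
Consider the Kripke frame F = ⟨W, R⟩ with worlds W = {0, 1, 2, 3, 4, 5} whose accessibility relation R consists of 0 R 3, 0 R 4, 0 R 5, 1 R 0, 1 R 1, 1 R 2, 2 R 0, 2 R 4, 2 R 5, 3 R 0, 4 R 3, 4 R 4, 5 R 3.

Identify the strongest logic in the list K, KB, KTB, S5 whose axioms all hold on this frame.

K

Symmetric (axiom B): no — 0 R 4 but not 4 R 0.
Reflexive (axiom T): no — 0 is not related to itself.
Euclidean (axiom 5): no — 0 R 3 and 0 R 4, but not 3 R 4.
So F validates K; KB would additionally require R to be symmetric. The strongest is K.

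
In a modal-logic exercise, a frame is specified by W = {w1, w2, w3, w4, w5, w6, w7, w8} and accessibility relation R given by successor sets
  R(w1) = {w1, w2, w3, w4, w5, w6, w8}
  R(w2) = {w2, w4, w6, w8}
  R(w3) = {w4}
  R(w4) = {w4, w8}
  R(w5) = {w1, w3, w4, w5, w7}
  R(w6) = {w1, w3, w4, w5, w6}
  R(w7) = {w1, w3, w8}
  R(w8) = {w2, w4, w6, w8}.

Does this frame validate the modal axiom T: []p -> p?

The schema T characterises exactly the reflexive frames.
Reflexive: no — w3 is not related to itself.

No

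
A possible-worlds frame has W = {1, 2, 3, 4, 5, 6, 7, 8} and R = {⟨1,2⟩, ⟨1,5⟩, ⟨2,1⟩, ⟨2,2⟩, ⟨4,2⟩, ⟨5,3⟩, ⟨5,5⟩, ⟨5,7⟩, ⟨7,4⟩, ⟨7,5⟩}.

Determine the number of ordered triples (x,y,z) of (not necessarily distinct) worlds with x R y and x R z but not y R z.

Enumerating: (1,2,5), (1,5,2), (2,1,1), (5,3,3), (5,3,5), (5,3,7), (5,7,3), (5,7,7), (7,4,4), (7,4,5), (7,5,4).

11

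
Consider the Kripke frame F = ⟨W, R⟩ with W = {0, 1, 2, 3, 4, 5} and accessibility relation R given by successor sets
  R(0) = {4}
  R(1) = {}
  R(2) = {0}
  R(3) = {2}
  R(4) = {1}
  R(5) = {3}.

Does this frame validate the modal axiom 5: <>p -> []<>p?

No

Axiom 5 corresponds to the accessibility relation being Euclidean.
Euclidean: no — 0 R 4 and 0 R 4, but not 4 R 4.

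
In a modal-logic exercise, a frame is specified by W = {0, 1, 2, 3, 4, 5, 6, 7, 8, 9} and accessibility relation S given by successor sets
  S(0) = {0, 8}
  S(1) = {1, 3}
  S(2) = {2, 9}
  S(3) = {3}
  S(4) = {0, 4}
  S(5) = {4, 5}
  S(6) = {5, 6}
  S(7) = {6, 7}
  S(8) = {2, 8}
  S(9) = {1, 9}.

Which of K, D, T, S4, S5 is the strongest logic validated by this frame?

Serial (axiom D): yes — every world has a successor (e.g. 0 S 0).
Reflexive (axiom T): yes — every world is S-related to itself.
Transitive (axiom 4): no — 0 S 8 and 8 S 2, but not 0 S 2.
Euclidean (axiom 5): no — 0 S 8 and 0 S 0, but not 8 S 0.
So F validates K, D, T; S4 would additionally require S to be transitive. The strongest is T.

T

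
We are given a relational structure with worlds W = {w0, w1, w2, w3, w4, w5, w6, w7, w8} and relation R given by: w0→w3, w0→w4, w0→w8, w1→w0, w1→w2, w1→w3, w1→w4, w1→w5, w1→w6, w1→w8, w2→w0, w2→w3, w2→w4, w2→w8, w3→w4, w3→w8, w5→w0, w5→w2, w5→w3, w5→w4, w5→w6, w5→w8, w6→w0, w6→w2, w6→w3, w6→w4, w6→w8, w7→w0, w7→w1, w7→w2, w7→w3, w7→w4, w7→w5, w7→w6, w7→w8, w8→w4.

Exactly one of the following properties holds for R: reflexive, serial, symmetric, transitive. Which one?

transitive

Reflexive: no — w0 is not related to itself.
Serial: no — w4 has no R-successor.
Symmetric: no — w0 R w3 but not w3 R w0.
Transitive: yes — every two-step R-path is closed by a direct edge.
Only transitive holds.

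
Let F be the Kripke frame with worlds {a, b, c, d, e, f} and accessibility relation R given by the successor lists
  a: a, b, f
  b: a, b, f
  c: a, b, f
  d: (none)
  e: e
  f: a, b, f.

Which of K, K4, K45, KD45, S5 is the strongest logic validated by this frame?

Transitive (axiom 4): yes — every two-step R-path is closed by a direct edge.
Euclidean (axiom 5): yes — any two successors of a common world are R-related.
Serial (axiom D): no — d has no R-successor.
Reflexive (axiom T): no — c is not related to itself.
So F validates K, K4, K45; KD45 would additionally require R to be serial. The strongest is K45.

K45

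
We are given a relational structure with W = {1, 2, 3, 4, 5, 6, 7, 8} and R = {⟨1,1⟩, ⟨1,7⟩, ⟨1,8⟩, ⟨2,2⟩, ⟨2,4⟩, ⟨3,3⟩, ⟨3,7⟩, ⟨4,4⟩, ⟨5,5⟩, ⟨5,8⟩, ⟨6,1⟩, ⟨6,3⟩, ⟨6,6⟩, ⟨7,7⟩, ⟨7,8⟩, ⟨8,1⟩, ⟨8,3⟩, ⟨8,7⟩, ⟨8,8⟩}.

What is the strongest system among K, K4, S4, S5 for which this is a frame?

Transitive (axiom 4): no — 1 R 8 and 8 R 3, but not 1 R 3.
Reflexive (axiom T): yes — every world is R-related to itself.
Euclidean (axiom 5): no — 6 R 1 and 6 R 3, but not 1 R 3.
So F validates K; K4 would additionally require R to be transitive. The strongest is K.

K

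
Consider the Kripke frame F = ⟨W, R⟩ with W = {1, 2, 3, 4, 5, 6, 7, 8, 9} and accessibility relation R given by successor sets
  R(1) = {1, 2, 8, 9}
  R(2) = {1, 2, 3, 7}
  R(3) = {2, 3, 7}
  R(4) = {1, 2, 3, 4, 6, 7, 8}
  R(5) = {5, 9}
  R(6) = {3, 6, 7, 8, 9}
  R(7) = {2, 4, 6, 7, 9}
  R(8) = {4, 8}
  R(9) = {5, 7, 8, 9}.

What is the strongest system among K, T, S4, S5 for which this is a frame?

T

Reflexive (axiom T): yes — every world is R-related to itself.
Transitive (axiom 4): no — 1 R 2 and 2 R 3, but not 1 R 3.
Euclidean (axiom 5): no — 1 R 2 and 1 R 8, but not 2 R 8.
So F validates K, T; S4 would additionally require R to be transitive. The strongest is T.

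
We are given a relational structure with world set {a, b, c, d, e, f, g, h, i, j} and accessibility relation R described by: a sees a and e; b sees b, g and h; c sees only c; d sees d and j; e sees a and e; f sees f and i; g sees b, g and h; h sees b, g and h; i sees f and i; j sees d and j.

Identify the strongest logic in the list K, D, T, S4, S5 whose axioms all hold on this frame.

S5

Serial (axiom D): yes — every world has a successor (e.g. a R a).
Reflexive (axiom T): yes — every world is R-related to itself.
Transitive (axiom 4): yes — every two-step R-path is closed by a direct edge.
Euclidean (axiom 5): yes — any two successors of a common world are R-related.
So F validates K, D, T, S4, S5. The strongest is S5.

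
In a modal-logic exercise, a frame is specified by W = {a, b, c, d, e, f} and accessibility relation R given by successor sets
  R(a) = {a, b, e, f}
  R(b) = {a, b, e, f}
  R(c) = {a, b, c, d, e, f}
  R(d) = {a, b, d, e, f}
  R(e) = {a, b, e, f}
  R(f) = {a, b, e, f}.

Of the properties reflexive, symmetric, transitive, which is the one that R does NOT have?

symmetric

Reflexive: yes — every world is R-related to itself.
Symmetric: no — c R a but not a R c.
Transitive: yes — every two-step R-path is closed by a direct edge.
Only symmetric fails.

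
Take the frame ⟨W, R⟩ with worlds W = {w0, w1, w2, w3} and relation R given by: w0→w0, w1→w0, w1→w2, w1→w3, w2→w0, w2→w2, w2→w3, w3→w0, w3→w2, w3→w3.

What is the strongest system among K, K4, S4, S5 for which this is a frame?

K4

Transitive (axiom 4): yes — every two-step R-path is closed by a direct edge.
Reflexive (axiom T): no — w1 is not related to itself.
Euclidean (axiom 5): no — w1 R w0 and w1 R w2, but not w0 R w2.
So F validates K, K4; S4 would additionally require R to be reflexive. The strongest is K4.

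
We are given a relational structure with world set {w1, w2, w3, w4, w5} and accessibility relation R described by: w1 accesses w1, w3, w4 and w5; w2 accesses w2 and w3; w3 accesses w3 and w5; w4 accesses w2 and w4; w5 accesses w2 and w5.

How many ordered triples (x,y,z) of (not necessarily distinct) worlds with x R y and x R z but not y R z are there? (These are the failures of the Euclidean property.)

12

Enumerating: (w1,w3,w1), (w1,w3,w4), (w1,w4,w1), (w1,w4,w3), (w1,w4,w5), (w1,w5,w1), (w1,w5,w3), (w1,w5,w4), (w2,w3,w2), (w3,w5,w3), (w4,w2,w4), (w5,w2,w5).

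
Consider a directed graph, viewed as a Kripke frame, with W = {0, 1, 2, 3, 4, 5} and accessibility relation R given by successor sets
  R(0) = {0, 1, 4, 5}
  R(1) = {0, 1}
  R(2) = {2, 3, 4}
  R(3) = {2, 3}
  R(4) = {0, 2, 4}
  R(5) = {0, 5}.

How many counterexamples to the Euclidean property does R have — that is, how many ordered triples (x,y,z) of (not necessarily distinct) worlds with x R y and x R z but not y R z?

10

Enumerating: (0,1,4), (0,1,5), (0,4,1), (0,4,5), (0,5,1), (0,5,4), (2,3,4), (2,4,3), (4,0,2), (4,2,0).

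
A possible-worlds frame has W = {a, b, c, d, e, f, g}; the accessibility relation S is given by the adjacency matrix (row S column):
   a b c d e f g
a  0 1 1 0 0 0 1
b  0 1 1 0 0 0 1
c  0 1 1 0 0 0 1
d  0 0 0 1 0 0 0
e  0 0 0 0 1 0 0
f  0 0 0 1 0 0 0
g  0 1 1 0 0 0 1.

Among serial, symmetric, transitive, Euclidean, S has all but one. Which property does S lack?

symmetric

Serial: yes — every world has a successor (e.g. a S b).
Symmetric: no — a S b but not b S a.
Transitive: yes — every two-step S-path is closed by a direct edge.
Euclidean: yes — any two successors of a common world are S-related.
Only symmetric fails.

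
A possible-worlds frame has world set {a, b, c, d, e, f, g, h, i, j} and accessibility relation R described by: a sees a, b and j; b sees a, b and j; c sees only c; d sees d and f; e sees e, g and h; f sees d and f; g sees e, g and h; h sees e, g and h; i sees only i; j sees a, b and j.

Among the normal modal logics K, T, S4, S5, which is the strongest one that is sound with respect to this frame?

Reflexive (axiom T): yes — every world is R-related to itself.
Transitive (axiom 4): yes — every two-step R-path is closed by a direct edge.
Euclidean (axiom 5): yes — any two successors of a common world are R-related.
So F validates K, T, S4, S5. The strongest is S5.

S5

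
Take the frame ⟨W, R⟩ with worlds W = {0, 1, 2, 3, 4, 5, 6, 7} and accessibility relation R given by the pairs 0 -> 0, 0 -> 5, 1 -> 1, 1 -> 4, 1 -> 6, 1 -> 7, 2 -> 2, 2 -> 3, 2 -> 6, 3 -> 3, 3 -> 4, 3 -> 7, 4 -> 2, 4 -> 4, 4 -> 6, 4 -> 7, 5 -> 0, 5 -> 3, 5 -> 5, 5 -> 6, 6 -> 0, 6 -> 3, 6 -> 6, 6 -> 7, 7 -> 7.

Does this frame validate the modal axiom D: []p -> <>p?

Yes

Axiom D corresponds to the accessibility relation being serial.
Serial: yes — every world has a successor (e.g. 0 R 0).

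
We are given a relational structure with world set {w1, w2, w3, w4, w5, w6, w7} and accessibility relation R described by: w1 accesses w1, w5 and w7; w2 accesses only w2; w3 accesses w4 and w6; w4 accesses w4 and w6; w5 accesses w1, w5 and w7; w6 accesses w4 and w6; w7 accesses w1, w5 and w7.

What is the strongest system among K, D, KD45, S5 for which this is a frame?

KD45

Serial (axiom D): yes — every world has a successor (e.g. w1 R w1).
Euclidean (axiom 5): yes — any two successors of a common world are R-related.
Transitive (axiom 4): yes — every two-step R-path is closed by a direct edge.
Reflexive (axiom T): no — w3 is not related to itself.
So F validates K, D, KD45; S5 would additionally require R to be reflexive. The strongest is KD45.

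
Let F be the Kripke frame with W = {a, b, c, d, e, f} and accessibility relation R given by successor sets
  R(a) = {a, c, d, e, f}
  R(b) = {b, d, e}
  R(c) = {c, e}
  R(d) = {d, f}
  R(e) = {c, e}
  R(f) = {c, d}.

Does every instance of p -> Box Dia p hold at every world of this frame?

No

Axiom B corresponds to the accessibility relation being symmetric.
Symmetric: no — a R c but not c R a.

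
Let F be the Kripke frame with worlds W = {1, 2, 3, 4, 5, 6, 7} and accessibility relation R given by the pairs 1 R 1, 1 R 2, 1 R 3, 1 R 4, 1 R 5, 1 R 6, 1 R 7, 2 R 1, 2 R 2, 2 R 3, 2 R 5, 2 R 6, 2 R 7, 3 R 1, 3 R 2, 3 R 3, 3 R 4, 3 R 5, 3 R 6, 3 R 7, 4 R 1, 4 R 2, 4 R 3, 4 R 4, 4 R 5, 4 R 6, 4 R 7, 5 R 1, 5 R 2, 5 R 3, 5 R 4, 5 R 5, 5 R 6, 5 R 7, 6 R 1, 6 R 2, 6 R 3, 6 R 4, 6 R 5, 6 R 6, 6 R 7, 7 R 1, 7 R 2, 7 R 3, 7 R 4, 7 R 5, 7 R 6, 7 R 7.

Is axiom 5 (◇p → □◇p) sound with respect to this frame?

By correspondence theory, 5 is valid on a frame iff R is Euclidean.
Euclidean: no — 1 R 2 and 1 R 4, but not 2 R 4.

No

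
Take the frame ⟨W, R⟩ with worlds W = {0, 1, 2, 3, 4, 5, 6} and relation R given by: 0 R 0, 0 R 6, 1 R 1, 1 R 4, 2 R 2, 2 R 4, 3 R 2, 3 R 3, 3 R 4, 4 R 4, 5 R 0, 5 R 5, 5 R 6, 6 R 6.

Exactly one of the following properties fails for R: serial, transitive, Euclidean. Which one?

Serial: yes — every world has a successor (e.g. 0 R 0).
Transitive: yes — every two-step R-path is closed by a direct edge.
Euclidean: no — 3 R 4 and 3 R 2, but not 4 R 2.
Only Euclidean fails.

Euclidean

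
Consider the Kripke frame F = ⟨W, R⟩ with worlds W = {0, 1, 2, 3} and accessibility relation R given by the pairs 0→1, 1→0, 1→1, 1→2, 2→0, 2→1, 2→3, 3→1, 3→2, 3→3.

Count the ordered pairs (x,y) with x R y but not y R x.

Enumerating: (2,0), (3,1).

2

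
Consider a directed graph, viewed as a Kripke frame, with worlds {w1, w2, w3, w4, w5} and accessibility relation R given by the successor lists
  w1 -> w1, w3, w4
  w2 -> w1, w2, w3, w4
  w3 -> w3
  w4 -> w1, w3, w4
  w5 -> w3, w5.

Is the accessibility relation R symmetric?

No

Symmetric: no — w1 R w3 but not w3 R w1.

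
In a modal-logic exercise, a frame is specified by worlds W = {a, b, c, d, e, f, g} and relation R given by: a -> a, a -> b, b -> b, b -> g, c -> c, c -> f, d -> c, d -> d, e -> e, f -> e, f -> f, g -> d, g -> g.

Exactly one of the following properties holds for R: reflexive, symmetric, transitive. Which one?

Reflexive: yes — every world is R-related to itself.
Symmetric: no — a R b but not b R a.
Transitive: no — a R b and b R g, but not a R g.
Only reflexive holds.

reflexive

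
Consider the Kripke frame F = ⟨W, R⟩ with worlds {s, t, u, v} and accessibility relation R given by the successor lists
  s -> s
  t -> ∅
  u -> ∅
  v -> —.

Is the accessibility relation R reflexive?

Reflexive: no — t is not related to itself.

No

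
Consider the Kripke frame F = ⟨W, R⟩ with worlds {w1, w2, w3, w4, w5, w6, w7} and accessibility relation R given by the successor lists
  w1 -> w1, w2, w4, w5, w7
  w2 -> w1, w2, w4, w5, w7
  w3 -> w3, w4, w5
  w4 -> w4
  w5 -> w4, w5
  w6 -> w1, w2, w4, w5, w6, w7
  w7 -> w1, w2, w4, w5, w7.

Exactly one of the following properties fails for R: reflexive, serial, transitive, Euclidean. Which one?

Reflexive: yes — every world is R-related to itself.
Serial: yes — every world has a successor (e.g. w1 R w1).
Transitive: yes — every two-step R-path is closed by a direct edge.
Euclidean: no — w1 R w4 and w1 R w2, but not w4 R w2.
Only Euclidean fails.

Euclidean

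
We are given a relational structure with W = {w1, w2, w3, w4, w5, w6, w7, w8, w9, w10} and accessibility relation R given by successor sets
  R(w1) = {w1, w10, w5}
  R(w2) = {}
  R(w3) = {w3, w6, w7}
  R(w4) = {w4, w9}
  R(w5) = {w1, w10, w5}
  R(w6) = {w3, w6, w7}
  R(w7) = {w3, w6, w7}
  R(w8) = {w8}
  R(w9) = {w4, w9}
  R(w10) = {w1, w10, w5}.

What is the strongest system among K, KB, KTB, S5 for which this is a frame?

Symmetric (axiom B): yes — every pair in R has its reverse in R.
Reflexive (axiom T): no — w2 is not related to itself.
Euclidean (axiom 5): yes — any two successors of a common world are R-related.
So F validates K, KB; KTB would additionally require R to be reflexive. The strongest is KB.

KB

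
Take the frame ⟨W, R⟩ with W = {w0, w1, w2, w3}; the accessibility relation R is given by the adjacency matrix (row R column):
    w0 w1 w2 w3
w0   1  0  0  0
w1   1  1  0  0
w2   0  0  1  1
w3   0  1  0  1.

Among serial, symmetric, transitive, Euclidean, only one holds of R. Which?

serial

Serial: yes — every world has a successor (e.g. w0 R w0).
Symmetric: no — w1 R w0 but not w0 R w1.
Transitive: no — w2 R w3 and w3 R w1, but not w2 R w1.
Euclidean: no — w1 R w0 and w1 R w1, but not w0 R w1.
Only serial holds.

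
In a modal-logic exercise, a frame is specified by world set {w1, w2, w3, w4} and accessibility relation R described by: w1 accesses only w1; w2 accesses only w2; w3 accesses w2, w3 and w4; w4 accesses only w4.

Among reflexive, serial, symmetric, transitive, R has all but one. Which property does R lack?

Reflexive: yes — every world is R-related to itself.
Serial: yes — every world has a successor (e.g. w1 R w1).
Symmetric: no — w3 R w2 but not w2 R w3.
Transitive: yes — every two-step R-path is closed by a direct edge.
Only symmetric fails.

symmetric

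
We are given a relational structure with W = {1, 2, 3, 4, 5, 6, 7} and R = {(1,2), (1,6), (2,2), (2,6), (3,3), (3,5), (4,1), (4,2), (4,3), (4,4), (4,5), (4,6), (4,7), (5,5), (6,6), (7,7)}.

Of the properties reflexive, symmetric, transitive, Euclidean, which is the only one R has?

Reflexive: no — 1 is not related to itself.
Symmetric: no — 1 R 2 but not 2 R 1.
Transitive: yes — every two-step R-path is closed by a direct edge.
Euclidean: no — 1 R 6 and 1 R 2, but not 6 R 2.
Only transitive holds.

transitive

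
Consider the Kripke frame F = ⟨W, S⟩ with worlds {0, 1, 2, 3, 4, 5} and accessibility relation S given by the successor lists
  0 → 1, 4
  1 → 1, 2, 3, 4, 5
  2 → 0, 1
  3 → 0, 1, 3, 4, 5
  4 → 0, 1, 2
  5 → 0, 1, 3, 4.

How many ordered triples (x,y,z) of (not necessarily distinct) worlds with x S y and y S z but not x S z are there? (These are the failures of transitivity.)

Enumerating: (0,1,2), (0,1,3), (0,1,5), (0,4,0), (0,4,2), (1,2,0), (1,3,0), (1,4,0), (1,5,0), (2,0,4), (2,1,2), (2,1,3), … and 12 more.
Total: 24.

24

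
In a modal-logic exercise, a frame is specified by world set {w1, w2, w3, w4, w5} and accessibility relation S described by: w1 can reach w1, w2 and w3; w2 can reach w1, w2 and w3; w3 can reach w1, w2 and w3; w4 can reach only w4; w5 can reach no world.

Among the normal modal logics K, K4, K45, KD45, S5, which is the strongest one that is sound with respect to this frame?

K45

Transitive (axiom 4): yes — every two-step S-path is closed by a direct edge.
Euclidean (axiom 5): yes — any two successors of a common world are S-related.
Serial (axiom D): no — w5 has no S-successor.
Reflexive (axiom T): no — w5 is not related to itself.
So F validates K, K4, K45; KD45 would additionally require S to be serial. The strongest is K45.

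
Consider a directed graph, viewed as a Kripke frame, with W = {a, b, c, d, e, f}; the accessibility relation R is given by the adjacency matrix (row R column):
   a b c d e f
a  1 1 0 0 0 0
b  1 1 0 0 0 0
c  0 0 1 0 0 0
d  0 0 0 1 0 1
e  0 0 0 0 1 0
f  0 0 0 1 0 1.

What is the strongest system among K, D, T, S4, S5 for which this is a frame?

Serial (axiom D): yes — every world has a successor (e.g. a R a).
Reflexive (axiom T): yes — every world is R-related to itself.
Transitive (axiom 4): yes — every two-step R-path is closed by a direct edge.
Euclidean (axiom 5): yes — any two successors of a common world are R-related.
So F validates K, D, T, S4, S5. The strongest is S5.

S5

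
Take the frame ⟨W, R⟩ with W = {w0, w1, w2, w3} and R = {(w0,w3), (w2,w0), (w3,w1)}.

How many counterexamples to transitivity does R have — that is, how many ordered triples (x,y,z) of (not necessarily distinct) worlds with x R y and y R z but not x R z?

Enumerating: (w0,w3,w1), (w2,w0,w3).

2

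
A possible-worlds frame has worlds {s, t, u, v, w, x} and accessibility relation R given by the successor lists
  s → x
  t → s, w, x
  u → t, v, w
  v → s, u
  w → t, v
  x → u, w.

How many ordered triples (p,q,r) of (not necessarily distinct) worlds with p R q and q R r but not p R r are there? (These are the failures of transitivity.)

22

Enumerating: (s,x,u), (s,x,w), (t,w,t), (t,w,v), (t,x,u), (u,t,s), (u,t,x), (u,v,s), (u,v,u), (v,s,x), (v,u,t), (v,u,v), … and 10 more.
Total: 22.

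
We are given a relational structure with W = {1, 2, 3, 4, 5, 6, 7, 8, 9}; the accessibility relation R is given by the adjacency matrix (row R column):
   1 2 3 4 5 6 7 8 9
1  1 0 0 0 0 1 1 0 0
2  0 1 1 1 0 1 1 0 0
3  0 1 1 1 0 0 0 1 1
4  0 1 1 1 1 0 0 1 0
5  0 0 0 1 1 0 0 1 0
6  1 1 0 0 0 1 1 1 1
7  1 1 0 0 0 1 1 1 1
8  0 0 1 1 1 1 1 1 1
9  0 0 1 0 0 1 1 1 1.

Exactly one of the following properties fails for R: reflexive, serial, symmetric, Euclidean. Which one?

Reflexive: yes — every world is R-related to itself.
Serial: yes — every world has a successor (e.g. 1 R 1).
Symmetric: yes — every pair in R has its reverse in R.
Euclidean: no — 2 R 3 and 2 R 6, but not 3 R 6.
Only Euclidean fails.

Euclidean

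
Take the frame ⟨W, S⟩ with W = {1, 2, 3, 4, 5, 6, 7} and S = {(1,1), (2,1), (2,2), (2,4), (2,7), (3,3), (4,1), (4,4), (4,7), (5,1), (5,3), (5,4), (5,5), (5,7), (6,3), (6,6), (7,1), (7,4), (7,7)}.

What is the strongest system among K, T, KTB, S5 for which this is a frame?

Reflexive (axiom T): yes — every world is S-related to itself.
Symmetric (axiom B): no — 2 S 1 but not 1 S 2.
Euclidean (axiom 5): no — 2 S 1 and 2 S 4, but not 1 S 4.
So F validates K, T; KTB would additionally require S to be symmetric. The strongest is T.

T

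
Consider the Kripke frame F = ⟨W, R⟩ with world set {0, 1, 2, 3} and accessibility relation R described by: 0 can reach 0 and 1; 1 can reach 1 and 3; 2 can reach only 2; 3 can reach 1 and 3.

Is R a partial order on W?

Reflexive: yes — every world is R-related to itself.
Transitive: no — 0 R 1 and 1 R 3, but not 0 R 3.
Antisymmetric: no — 1 R 3 and 3 R 1 with 1 ≠ 3.
So R is not a partial order.

No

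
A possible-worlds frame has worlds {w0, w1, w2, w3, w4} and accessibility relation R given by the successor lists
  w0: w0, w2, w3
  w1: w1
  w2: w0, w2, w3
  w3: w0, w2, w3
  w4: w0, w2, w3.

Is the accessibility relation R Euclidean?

Yes

Euclidean: yes — any two successors of a common world are R-related.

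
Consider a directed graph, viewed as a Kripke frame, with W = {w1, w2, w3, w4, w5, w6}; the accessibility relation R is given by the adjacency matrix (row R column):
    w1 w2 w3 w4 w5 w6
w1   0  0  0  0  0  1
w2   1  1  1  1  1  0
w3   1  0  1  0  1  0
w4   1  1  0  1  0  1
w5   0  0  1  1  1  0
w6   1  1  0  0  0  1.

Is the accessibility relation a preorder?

No

Reflexive: no — w1 is not related to itself.
Transitive: no — w1 R w6 and w6 R w2, but not w1 R w2.
So R is not a preorder.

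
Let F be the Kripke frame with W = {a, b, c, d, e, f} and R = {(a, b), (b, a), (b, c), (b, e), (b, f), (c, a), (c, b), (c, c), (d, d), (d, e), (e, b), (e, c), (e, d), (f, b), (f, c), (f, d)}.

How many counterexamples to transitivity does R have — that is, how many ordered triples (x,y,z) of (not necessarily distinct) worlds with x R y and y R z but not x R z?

24

Enumerating: (a,b,a), (a,b,c), (a,b,e), (a,b,f), (b,a,b), (b,c,b), (b,e,b), (b,e,d), (b,f,b), (b,f,d), (c,b,e), (c,b,f), … and 12 more.
Total: 24.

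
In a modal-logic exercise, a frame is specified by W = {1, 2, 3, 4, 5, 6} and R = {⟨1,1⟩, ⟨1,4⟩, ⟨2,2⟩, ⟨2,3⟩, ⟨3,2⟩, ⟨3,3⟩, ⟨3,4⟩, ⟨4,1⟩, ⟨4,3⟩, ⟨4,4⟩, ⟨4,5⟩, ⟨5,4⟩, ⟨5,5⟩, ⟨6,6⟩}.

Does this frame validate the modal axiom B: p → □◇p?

Yes

By correspondence theory, B is valid on a frame iff R is symmetric.
Symmetric: yes — every pair in R has its reverse in R.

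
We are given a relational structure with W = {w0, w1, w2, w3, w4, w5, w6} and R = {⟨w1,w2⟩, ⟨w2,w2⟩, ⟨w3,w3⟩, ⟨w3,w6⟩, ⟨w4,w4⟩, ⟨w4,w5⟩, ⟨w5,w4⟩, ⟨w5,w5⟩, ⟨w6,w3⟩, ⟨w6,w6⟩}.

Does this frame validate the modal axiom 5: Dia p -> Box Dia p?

Yes

The schema 5 characterises exactly the Euclidean frames.
Euclidean: yes — any two successors of a common world are R-related.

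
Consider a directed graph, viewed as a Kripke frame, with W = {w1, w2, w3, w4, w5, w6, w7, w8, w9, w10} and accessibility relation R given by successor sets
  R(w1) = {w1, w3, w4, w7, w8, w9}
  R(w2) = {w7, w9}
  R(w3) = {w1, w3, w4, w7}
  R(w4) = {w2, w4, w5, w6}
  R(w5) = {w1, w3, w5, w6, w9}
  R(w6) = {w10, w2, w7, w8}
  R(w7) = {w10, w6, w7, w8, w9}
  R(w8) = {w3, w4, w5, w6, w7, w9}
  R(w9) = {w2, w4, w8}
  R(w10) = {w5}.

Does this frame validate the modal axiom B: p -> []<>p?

The schema B characterises exactly the symmetric frames.
Symmetric: no — w1 R w4 but not w4 R w1.

No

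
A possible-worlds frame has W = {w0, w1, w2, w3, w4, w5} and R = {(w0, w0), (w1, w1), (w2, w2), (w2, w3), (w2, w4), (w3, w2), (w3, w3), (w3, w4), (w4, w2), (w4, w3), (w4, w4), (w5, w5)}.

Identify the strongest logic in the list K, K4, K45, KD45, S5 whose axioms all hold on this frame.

Transitive (axiom 4): yes — every two-step R-path is closed by a direct edge.
Euclidean (axiom 5): yes — any two successors of a common world are R-related.
Serial (axiom D): yes — every world has a successor (e.g. w0 R w0).
Reflexive (axiom T): yes — every world is R-related to itself.
So F validates K, K4, K45, KD45, S5. The strongest is S5.

S5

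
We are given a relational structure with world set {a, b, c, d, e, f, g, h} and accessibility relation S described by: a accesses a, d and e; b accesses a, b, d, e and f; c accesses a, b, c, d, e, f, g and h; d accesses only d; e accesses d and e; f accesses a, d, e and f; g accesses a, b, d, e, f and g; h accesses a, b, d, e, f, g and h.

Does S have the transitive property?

Transitive: yes — every two-step S-path is closed by a direct edge.

Yes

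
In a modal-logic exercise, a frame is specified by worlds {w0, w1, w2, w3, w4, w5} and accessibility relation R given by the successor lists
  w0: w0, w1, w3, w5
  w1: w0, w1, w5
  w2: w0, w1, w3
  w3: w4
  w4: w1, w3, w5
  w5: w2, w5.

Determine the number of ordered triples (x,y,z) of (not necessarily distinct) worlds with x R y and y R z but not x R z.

16

Enumerating: (w0,w3,w4), (w0,w5,w2), (w1,w0,w3), (w1,w5,w2), (w2,w0,w5), (w2,w1,w5), (w2,w3,w4), (w3,w4,w1), (w3,w4,w3), (w3,w4,w5), (w4,w1,w0), (w4,w3,w4), (w4,w5,w2), (w5,w2,w0), (w5,w2,w1), (w5,w2,w3).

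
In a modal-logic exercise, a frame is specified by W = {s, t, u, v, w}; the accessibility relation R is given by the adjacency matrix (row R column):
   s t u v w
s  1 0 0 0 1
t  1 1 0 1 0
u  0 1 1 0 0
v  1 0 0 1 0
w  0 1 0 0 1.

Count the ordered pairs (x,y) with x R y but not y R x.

Enumerating: (s,w), (t,s), (t,v), (u,t), (v,s), (w,t).

6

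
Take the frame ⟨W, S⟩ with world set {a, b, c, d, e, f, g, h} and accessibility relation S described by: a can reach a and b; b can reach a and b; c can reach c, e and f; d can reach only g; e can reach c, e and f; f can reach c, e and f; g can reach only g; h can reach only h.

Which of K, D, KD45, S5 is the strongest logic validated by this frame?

Serial (axiom D): yes — every world has a successor (e.g. a S a).
Euclidean (axiom 5): yes — any two successors of a common world are S-related.
Transitive (axiom 4): yes — every two-step S-path is closed by a direct edge.
Reflexive (axiom T): no — d is not related to itself.
So F validates K, D, KD45; S5 would additionally require S to be reflexive. The strongest is KD45.

KD45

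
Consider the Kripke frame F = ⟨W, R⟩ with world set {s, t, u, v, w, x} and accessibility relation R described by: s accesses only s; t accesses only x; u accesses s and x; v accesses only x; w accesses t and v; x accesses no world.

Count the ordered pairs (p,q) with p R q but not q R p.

6

Enumerating: (t,x), (u,s), (u,x), (v,x), (w,t), (w,v).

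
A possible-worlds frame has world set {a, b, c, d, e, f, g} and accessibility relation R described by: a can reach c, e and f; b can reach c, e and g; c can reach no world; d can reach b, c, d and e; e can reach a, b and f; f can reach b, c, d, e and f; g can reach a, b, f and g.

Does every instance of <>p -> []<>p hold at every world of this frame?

By correspondence theory, 5 is valid on a frame iff R is Euclidean.
Euclidean: no — a R c and a R e, but not c R e.

No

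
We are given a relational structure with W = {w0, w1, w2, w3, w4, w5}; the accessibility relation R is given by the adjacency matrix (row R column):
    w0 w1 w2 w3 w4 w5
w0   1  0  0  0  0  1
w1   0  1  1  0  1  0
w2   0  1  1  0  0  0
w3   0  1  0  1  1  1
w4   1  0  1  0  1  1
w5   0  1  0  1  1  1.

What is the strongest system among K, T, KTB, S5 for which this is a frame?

T

Reflexive (axiom T): yes — every world is R-related to itself.
Symmetric (axiom B): no — w0 R w5 but not w5 R w0.
Euclidean (axiom 5): no — w1 R w2 and w1 R w4, but not w2 R w4.
So F validates K, T; KTB would additionally require R to be symmetric. The strongest is T.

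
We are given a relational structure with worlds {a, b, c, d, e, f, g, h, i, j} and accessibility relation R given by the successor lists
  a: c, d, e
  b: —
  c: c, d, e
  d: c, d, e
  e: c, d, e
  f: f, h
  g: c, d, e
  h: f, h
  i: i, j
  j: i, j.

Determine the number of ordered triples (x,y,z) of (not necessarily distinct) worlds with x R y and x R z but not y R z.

R is Euclidean; there are no such tuples.

0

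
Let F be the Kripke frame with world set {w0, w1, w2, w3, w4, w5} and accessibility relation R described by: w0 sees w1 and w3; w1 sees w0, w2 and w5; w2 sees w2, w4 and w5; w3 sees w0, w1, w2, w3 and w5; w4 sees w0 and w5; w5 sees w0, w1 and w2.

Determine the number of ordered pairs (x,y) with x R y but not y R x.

8

Enumerating: (w1,w2), (w2,w4), (w3,w1), (w3,w2), (w3,w5), (w4,w0), (w4,w5), (w5,w0).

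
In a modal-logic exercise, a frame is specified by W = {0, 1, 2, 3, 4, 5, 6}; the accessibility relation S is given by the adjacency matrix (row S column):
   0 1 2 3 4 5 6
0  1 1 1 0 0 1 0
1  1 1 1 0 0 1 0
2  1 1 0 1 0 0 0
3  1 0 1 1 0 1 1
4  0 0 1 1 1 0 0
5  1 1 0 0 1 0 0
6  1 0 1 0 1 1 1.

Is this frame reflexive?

Reflexive: no — 2 is not related to itself.

No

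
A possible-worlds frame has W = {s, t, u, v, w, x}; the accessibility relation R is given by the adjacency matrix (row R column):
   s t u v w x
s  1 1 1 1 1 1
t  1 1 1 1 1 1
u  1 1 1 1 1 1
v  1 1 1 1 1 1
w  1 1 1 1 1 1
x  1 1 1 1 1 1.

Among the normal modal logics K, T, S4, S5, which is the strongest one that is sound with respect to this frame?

Reflexive (axiom T): yes — every world is R-related to itself.
Transitive (axiom 4): yes — every two-step R-path is closed by a direct edge.
Euclidean (axiom 5): yes — any two successors of a common world are R-related.
So F validates K, T, S4, S5. The strongest is S5.

S5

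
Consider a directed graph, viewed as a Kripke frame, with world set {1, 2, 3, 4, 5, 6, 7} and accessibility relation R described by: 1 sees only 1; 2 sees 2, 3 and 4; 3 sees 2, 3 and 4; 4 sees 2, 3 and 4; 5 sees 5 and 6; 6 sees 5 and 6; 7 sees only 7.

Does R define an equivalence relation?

Yes

Reflexive: yes — every world is R-related to itself.
Symmetric: yes — every pair in R has its reverse in R.
Transitive: yes — every two-step R-path is closed by a direct edge.
So R is an equivalence relation.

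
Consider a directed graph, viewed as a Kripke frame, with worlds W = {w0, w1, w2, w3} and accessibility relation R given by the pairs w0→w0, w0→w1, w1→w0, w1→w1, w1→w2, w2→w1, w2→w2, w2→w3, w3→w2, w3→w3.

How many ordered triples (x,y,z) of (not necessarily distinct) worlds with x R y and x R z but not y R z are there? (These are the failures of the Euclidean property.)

Enumerating: (w1,w0,w2), (w1,w2,w0), (w2,w1,w3), (w2,w3,w1).

4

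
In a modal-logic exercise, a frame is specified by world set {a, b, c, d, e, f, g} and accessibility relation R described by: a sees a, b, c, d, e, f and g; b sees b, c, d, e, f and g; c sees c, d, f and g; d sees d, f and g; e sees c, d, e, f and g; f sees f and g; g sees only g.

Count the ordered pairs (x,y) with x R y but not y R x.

21

Enumerating: (a,b), (a,c), (a,d), (a,e), (a,f), (a,g), (b,c), (b,d), (b,e), (b,f), (b,g), (c,d), … and 9 more.
Total: 21.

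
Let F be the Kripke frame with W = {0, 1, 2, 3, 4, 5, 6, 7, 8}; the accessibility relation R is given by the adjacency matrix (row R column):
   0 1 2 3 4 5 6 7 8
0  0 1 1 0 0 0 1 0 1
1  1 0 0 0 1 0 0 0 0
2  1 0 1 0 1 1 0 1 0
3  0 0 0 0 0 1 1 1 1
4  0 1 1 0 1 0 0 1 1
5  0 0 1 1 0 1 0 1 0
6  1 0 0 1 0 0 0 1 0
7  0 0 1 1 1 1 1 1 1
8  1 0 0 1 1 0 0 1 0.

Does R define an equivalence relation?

Reflexive: no — 0 is not related to itself.
Symmetric: yes — every pair in R has its reverse in R.
Transitive: no — 0 R 1 and 1 R 4, but not 0 R 4.
So R is not an equivalence relation.

No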